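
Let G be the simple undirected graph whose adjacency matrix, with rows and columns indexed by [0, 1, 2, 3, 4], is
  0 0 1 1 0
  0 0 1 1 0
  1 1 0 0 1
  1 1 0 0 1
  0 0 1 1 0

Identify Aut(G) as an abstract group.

The vertices split by degree into {2, 3} (degree 3) and {0, 1, 4} (degree 2); every edge runs between the two parts, so G is the complete bipartite graph K_{2,3}. The parts have unequal sizes, so no automorphism swaps them; each part is permuted independently, giving S_2 × S_3 of order 2!·3! = 12.

S_2 × S_3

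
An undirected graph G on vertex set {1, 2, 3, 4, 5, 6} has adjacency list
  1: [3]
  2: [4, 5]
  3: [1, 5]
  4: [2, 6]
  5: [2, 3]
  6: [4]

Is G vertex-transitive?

Automorphisms preserve degree, but G has vertices of degree 1 and vertices of degree 2; no automorphism maps one to the other, so G is not vertex-transitive.

No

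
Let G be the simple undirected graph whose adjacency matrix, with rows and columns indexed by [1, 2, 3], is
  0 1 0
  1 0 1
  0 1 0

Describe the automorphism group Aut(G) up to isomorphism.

The degree sequence is [1, 2, 1]; the two degree-1 vertices 1 and 3 are the ends of a path, so G = P_3. The only nontrivial automorphism of a path is the end-to-end reflection, so Aut(G) ≅ Z_2.

the cyclic group of order 2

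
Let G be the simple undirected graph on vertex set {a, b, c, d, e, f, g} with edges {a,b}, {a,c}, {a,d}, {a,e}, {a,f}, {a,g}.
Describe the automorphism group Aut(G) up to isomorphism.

S_6

Vertex a has degree 6 and every other vertex has degree 1, so G is the star K_{1,6} with centre a. The 6 leaves are pairwise interchangeable while the centre is fixed, giving Aut(G) = S_6.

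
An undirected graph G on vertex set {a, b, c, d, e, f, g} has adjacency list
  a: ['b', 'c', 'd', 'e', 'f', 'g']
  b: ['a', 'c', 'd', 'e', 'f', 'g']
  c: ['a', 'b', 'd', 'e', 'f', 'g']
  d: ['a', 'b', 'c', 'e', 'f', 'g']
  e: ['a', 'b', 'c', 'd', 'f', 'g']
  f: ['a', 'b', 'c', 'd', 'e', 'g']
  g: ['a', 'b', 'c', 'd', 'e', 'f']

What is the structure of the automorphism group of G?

Every vertex has degree 6, so G is the complete graph K_7. Every bijection on the vertex set is an automorphism of K_7; hence Aut(K_7) ≅ S_7, order 5040.

the symmetric group on 7 letters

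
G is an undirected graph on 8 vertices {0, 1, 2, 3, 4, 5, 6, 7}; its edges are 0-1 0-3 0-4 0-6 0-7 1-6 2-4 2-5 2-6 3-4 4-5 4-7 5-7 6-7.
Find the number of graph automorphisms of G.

The degree sequence is [5, 2, 3, 2, 5, 3, 4, 4]. Checking the degree-preserving permutations of the vertex set shows that none except the identity preserves every edge, so Aut(G) is trivial.

1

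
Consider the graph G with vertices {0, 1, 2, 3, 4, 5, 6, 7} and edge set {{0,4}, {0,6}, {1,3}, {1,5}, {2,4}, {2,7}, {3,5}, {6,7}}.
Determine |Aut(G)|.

G has two connected components, {0, 2, 4, 6, 7} and {1, 3, 5}; each is 2-regular, so G = C_5 ⊔ C_3. The components are non-isomorphic (different sizes), so Aut(G) = Aut(C_5) × Aut(C_3) = D_5 × D_3 of order 10·6 = 60.

60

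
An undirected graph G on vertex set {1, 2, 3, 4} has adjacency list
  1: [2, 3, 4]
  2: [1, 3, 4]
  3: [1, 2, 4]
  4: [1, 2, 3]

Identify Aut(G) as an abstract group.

S_4

Every vertex has degree 3, so G is the complete graph K_4. Every bijection on the vertex set is an automorphism of K_4; hence Aut(K_4) ≅ S_4, order 24.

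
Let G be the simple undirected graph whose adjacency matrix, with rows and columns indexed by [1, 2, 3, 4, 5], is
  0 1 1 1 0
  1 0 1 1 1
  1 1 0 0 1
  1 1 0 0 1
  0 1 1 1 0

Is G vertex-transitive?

No

Vertex 2 is the only vertex of degree 4, so every automorphism fixes it; G is not vertex-transitive.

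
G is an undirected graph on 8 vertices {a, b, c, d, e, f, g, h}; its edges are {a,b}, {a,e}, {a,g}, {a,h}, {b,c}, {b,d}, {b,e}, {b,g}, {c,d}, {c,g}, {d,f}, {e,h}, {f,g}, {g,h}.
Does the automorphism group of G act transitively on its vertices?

No

Vertex a is the only vertex of degree 4, so every automorphism fixes it; G is not vertex-transitive.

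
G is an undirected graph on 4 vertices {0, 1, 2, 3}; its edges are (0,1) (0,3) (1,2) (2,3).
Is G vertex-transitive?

Yes

G is 2-regular and connected on 4 vertices, i.e. the cycle C_4. The automorphisms of the 4-cycle are exactly the symmetries of a regular 4-gon: the dihedral group D_4, |D_4| = 8. Under this action every vertex can be carried to every other, so G is vertex-transitive.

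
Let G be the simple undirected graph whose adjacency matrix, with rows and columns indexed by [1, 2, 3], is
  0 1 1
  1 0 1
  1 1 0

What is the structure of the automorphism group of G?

S_3

All 3 vertices are pairwise adjacent: G = K_3. Any permutation of the 3 vertices preserves K_3, so Aut(K_3) = S_3 of order 3! = 6.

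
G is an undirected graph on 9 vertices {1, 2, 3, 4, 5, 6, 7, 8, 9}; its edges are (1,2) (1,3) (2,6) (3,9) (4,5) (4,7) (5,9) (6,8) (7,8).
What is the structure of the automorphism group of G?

the dihedral group of order 18

G is 2-regular and connected on 9 vertices, i.e. the cycle C_9. C_9 has 9 rotations and 9 reflections, so Aut(C_9) ≅ D_9 of order 18.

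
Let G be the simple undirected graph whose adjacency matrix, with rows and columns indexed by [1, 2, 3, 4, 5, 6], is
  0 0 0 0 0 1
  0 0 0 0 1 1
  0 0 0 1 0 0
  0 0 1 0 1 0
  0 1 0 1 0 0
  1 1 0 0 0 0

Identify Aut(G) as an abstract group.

Z_2

The degree sequence is [1, 2, 1, 2, 2, 2]; the two degree-1 vertices 1 and 3 are the ends of a path, so G = P_6. A path has exactly one nontrivial symmetry — reversal — giving Aut(G) of order 2.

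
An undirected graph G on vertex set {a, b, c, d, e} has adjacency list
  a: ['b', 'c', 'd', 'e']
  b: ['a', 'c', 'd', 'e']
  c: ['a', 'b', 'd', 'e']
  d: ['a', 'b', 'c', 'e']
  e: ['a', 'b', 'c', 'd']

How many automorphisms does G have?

120

Every vertex has degree 4, so G is the complete graph K_5. Every bijection on the vertex set is an automorphism of K_5; hence Aut(K_5) ≅ S_5, order 120.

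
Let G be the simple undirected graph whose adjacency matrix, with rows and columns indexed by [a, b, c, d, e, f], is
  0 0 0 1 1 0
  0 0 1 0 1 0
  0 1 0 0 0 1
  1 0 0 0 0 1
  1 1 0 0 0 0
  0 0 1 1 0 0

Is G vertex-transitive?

Yes

G is 2-regular and connected on 6 vertices, i.e. the cycle C_6. The automorphisms of the 6-cycle are exactly the symmetries of a regular 6-gon: the dihedral group D_6, |D_6| = 12. This group acts transitively on the 6 vertices.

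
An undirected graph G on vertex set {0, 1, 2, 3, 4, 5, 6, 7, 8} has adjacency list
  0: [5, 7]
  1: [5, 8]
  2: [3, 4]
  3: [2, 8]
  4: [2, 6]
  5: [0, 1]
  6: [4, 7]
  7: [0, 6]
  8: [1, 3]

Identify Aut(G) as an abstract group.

Every vertex has degree 2 and the graph is connected, so G is the 9-cycle C_9. The automorphisms of the 9-cycle are exactly the symmetries of a regular 9-gon: the dihedral group D_9, |D_9| = 18.

the dihedral group of order 18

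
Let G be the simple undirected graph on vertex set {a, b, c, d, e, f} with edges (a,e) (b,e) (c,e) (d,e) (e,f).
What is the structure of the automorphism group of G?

Vertex e has degree 5 and every other vertex has degree 1, so G is the star K_{1,5} with centre e. Any automorphism fixes the centre and permutes the 5 leaves freely, so Aut(G) ≅ S_5 of order 5! = 120.

S_5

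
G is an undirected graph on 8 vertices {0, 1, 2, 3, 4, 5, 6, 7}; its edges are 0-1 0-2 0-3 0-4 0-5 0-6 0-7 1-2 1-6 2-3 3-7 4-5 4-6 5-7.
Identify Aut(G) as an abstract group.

Vertex 0 is the unique vertex of degree 7; the remaining 7 vertices each have degree 3 and induce a cycle, so G is the wheel on 8 vertices with hub 0. With the hub fixed, the remaining symmetry is that of the rim cycle C_7, giving the dihedral group D_7.

D_7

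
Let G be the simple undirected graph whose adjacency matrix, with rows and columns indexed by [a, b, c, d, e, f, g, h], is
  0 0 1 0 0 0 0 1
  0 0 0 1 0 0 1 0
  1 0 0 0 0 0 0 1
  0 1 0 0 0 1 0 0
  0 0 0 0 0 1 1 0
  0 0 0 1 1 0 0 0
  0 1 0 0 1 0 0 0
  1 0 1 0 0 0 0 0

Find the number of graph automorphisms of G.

G has two connected components, {b, d, e, f, g} and {a, c, h}; each is 2-regular, so G = C_5 ⊔ C_3. No automorphism exchanges components of different sizes, hence Aut(G) is the direct product D_3 × D_5, order 60.

60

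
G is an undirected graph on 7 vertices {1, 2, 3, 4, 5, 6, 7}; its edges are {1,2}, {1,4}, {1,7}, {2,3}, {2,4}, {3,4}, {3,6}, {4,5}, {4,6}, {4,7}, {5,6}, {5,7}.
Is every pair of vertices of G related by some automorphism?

Vertex 4 is the only vertex of degree 6, so every automorphism fixes it; G is not vertex-transitive.

No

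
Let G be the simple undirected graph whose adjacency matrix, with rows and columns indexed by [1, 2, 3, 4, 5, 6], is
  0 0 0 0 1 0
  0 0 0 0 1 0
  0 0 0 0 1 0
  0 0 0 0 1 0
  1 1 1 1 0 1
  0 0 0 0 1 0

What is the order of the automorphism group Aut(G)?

Vertex 5 has degree 5 and every other vertex has degree 1, so G is the star K_{1,5} with centre 5. Any automorphism fixes the centre and permutes the 5 leaves freely, so Aut(G) ≅ S_5 of order 5! = 120.

120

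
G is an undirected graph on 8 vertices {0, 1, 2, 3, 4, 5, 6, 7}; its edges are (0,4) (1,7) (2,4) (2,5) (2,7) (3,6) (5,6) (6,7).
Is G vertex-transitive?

Automorphisms preserve degree, but G has vertices of degree 1 and vertices of degree 3; no automorphism maps one to the other, so G is not vertex-transitive.

No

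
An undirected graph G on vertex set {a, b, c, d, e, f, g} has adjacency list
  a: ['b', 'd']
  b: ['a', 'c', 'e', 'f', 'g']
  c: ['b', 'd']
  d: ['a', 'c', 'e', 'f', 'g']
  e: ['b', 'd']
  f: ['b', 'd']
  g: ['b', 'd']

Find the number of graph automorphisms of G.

The vertices split by degree into {b, d} (degree 5) and {a, c, e, f, g} (degree 2); every edge runs between the two parts, so G is the complete bipartite graph K_{2,5}. Automorphisms preserve the bipartition setwise (since the parts differ in size) and act as S_5 × S_2 within it; |Aut| = 240.

240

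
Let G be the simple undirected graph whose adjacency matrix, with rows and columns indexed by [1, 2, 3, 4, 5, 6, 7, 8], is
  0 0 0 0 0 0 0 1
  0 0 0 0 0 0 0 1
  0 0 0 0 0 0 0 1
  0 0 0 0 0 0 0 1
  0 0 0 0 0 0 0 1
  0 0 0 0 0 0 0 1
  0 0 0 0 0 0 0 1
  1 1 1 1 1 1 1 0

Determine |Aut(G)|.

Vertex 8 has degree 7 and every other vertex has degree 1, so G is the star K_{1,7} with centre 8. The 7 leaves are pairwise interchangeable while the centre is fixed, giving Aut(G) = S_7.

5040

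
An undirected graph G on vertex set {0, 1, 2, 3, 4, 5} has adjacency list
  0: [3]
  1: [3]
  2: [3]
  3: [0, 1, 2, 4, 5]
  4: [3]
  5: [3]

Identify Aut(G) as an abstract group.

Vertex 3 has degree 5 and every other vertex has degree 1, so G is the star K_{1,5} with centre 3. The 5 leaves are pairwise interchangeable while the centre is fixed, giving Aut(G) = S_5.

S_5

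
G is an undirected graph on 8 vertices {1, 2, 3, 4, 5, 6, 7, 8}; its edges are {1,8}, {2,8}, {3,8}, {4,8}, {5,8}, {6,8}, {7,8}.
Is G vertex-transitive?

Vertex 8 is the only vertex of degree 7, so every automorphism fixes it; G is not vertex-transitive.

No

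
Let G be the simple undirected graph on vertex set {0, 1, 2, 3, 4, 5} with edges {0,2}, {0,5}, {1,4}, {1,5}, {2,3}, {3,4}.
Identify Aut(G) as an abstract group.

G is 2-regular and connected on 6 vertices, i.e. the cycle C_6. The automorphisms of the 6-cycle are exactly the symmetries of a regular 6-gon: the dihedral group D_6, |D_6| = 12.

the dihedral group of order 12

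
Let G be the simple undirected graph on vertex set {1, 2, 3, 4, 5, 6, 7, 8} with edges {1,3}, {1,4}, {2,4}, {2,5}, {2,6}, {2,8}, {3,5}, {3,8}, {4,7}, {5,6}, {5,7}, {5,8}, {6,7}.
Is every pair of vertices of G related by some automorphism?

No

Vertex 1 is the only vertex of degree 2, so every automorphism fixes it; G is not vertex-transitive.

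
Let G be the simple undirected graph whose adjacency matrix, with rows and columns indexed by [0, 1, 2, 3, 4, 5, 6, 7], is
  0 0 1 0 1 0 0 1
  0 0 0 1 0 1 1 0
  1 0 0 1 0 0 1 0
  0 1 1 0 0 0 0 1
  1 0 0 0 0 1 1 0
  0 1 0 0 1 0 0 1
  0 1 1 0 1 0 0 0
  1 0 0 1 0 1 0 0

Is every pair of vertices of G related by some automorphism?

G is 3-regular and bipartite on 2^3 = 8 vertices with girth 4; it is the hypercube graph Q_3. Aut(Q_3) consists of the signed permutations of the 3 coordinate axes: 3! permutations times 2^3 sign flips, so |Aut| = 2^3·3! = 48. Under this action every vertex can be carried to every other, so G is vertex-transitive.

Yes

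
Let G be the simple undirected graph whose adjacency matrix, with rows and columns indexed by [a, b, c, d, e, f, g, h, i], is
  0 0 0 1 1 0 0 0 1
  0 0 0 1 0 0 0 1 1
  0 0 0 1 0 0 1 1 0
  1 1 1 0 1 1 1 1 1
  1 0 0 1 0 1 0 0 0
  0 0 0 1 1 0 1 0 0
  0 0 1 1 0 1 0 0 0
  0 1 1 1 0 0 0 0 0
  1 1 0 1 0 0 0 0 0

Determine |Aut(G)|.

Vertex d is the unique vertex of degree 8; the remaining 8 vertices each have degree 3 and induce a cycle, so G is the wheel on 9 vertices with hub d. Every automorphism fixes the hub and acts on the rim 8-cycle, so Aut(G) ≅ Aut(C_8) = D_8 of order 16.

16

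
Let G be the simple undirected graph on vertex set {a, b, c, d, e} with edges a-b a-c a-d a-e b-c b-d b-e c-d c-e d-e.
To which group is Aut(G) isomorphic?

S_5

Every vertex has degree 4, so G is the complete graph K_5. Every bijection on the vertex set is an automorphism of K_5; hence Aut(K_5) ≅ S_5, order 120.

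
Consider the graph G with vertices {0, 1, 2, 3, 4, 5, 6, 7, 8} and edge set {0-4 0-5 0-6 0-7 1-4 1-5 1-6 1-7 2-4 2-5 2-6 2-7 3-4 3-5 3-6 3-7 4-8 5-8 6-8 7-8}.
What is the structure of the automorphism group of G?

The vertices split by degree into {4, 5, 6, 7} (degree 5) and {0, 1, 2, 3, 8} (degree 4); every edge runs between the two parts, so G is the complete bipartite graph K_{4,5}. Automorphisms preserve the bipartition setwise (since the parts differ in size) and act as S_5 × S_4 within it; |Aut| = 2880.

S_5 × S_4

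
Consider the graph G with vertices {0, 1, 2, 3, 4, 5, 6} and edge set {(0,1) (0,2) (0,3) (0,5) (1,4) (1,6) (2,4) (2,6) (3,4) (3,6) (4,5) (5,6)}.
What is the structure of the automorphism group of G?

S_3 × S_4

The vertices split by degree into {0, 4, 6} (degree 4) and {1, 2, 3, 5} (degree 3); every edge runs between the two parts, so G is the complete bipartite graph K_{3,4}. The parts have unequal sizes, so no automorphism swaps them; each part is permuted independently, giving S_3 × S_4 of order 3!·4! = 144.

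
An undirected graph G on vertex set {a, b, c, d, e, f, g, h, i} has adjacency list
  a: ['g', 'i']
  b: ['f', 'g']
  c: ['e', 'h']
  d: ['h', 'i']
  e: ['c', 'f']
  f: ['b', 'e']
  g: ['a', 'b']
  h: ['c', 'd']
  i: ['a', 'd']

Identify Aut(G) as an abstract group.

Every vertex has degree 2 and the graph is connected, so G is the 9-cycle C_9. C_9 has 9 rotations and 9 reflections, so Aut(C_9) ≅ D_9 of order 18.

D_9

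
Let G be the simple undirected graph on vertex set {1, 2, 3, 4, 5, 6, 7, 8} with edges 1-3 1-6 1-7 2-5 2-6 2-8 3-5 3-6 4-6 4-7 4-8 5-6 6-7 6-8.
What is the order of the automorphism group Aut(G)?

Vertex 6 is the unique vertex of degree 7; the remaining 7 vertices each have degree 3 and induce a cycle, so G is the wheel on 8 vertices with hub 6. Every automorphism fixes the hub and acts on the rim 7-cycle, so Aut(G) ≅ Aut(C_7) = D_7 of order 14.

14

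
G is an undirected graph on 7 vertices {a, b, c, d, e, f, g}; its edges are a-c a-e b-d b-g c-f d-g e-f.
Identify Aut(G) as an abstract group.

G has two connected components, {a, c, e, f} and {b, d, g}; each is 2-regular, so G = C_4 ⊔ C_3. The components are non-isomorphic (different sizes), so Aut(G) = Aut(C_3) × Aut(C_4) = D_3 × D_4 of order 6·8 = 48.

D_3 × D_4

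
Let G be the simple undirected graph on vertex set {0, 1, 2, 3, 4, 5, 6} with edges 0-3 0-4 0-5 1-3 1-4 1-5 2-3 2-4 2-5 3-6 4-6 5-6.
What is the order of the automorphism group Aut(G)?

The vertices split by degree into {3, 4, 5} (degree 4) and {0, 1, 2, 6} (degree 3); every edge runs between the two parts, so G is the complete bipartite graph K_{3,4}. The parts have unequal sizes, so no automorphism swaps them; each part is permuted independently, giving S_3 × S_4 of order 3!·4! = 144.

144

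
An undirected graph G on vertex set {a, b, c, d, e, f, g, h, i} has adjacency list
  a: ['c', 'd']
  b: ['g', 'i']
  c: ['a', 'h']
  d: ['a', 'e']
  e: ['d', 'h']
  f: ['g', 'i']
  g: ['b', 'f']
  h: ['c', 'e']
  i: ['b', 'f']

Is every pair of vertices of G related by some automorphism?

No

G has two connected components, {a, c, d, e, h} and {b, f, g, i}; each is 2-regular, so G = C_5 ⊔ C_4. The orbit of a under Aut(G) is {a, c, d, e, h}, which does not contain b, so G is not vertex-transitive.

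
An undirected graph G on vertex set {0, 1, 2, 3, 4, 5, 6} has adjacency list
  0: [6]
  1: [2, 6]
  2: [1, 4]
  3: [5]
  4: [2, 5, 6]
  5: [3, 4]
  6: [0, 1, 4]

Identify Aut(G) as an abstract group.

the trivial group

The degree sequence is [1, 2, 2, 1, 3, 2, 3]. Checking the degree-preserving permutations of the vertex set shows that none except the identity preserves every edge, so Aut(G) is trivial.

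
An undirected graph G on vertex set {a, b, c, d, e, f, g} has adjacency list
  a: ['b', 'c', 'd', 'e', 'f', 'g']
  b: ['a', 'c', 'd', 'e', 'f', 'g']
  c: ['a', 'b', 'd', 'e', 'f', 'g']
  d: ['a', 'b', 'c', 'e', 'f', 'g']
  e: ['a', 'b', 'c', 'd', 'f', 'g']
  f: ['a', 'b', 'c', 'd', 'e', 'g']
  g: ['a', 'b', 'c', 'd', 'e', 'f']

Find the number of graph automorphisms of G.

5040

All 7 vertices are pairwise adjacent: G = K_7. Every bijection on the vertex set is an automorphism of K_7; hence Aut(K_7) ≅ S_7, order 5040.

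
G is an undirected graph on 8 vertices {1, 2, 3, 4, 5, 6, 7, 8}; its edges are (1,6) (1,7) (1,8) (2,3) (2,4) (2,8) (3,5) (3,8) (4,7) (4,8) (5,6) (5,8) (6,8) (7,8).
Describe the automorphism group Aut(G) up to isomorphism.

Vertex 8 is the unique vertex of degree 7; the remaining 7 vertices each have degree 3 and induce a cycle, so G is the wheel on 8 vertices with hub 8. Every automorphism fixes the hub and acts on the rim 7-cycle, so Aut(G) ≅ Aut(C_7) = D_7 of order 14.

D_7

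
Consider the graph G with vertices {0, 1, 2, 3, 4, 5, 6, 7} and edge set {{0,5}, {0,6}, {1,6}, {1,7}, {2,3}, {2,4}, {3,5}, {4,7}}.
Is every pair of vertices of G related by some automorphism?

Every vertex has degree 2 and the graph is connected, so G is the 8-cycle C_8. C_8 has 8 rotations and 8 reflections, so Aut(C_8) ≅ D_8 of order 16. Under this action every vertex can be carried to every other, so G is vertex-transitive.

Yes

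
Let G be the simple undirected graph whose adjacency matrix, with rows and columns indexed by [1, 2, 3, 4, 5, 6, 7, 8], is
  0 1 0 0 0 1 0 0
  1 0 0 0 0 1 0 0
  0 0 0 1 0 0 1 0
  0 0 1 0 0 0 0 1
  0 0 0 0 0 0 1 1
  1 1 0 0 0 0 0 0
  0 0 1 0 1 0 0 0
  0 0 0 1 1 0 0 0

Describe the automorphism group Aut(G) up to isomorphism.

D_5 × D_3

G has two connected components, {3, 4, 5, 7, 8} and {1, 2, 6}; each is 2-regular, so G = C_5 ⊔ C_3. The components are non-isomorphic (different sizes), so Aut(G) = Aut(C_5) × Aut(C_3) = D_5 × D_3 of order 10·6 = 60.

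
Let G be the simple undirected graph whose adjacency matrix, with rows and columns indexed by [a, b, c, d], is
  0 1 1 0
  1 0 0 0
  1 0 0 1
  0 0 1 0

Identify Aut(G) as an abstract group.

The degree sequence is [2, 1, 2, 1]; the two degree-1 vertices b and d are the ends of a path, so G = P_4. The only nontrivial automorphism of a path is the end-to-end reflection, so Aut(G) ≅ Z_2.

Z_2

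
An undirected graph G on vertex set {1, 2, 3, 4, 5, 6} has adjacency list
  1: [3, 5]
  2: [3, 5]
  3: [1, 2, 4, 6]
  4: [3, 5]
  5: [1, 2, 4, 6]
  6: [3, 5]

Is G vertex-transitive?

No

Automorphisms preserve degree, but G has vertices of degree 2 and vertices of degree 4; no automorphism maps one to the other, so G is not vertex-transitive.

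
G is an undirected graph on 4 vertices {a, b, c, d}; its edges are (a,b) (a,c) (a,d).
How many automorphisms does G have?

6

Vertex a has degree 3 and every other vertex has degree 1, so G is the star K_{1,3} with centre a. The 3 leaves are pairwise interchangeable while the centre is fixed, giving Aut(G) = S_3.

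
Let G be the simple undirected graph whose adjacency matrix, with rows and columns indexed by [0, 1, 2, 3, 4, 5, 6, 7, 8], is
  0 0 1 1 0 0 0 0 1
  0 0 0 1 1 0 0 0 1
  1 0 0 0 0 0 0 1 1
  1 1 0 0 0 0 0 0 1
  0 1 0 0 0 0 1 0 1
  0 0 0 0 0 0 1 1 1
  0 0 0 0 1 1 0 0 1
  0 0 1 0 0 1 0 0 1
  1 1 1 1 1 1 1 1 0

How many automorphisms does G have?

Vertex 8 is the unique vertex of degree 8; the remaining 8 vertices each have degree 3 and induce a cycle, so G is the wheel on 9 vertices with hub 8. With the hub fixed, the remaining symmetry is that of the rim cycle C_8, giving the dihedral group D_8.

16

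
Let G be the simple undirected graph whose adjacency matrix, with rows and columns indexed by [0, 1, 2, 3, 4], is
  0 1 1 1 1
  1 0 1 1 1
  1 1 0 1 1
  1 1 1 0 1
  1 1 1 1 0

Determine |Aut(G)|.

120

All 5 vertices are pairwise adjacent: G = K_5. Every bijection on the vertex set is an automorphism of K_5; hence Aut(K_5) ≅ S_5, order 120.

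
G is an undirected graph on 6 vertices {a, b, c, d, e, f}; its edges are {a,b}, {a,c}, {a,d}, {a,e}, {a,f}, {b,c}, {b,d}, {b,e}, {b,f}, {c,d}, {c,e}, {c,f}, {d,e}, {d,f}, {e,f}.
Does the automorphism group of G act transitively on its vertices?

Yes

Every vertex has degree 5, so G is the complete graph K_6. Every bijection on the vertex set is an automorphism of K_6; hence Aut(K_6) ≅ S_6, order 720. This group acts transitively on the 6 vertices.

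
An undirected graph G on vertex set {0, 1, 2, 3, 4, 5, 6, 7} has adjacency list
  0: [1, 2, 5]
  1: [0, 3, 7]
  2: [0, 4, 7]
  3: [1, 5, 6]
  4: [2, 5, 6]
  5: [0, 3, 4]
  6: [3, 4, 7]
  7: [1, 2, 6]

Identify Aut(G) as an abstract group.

Z_2^3 ⋊ S_3

G is 3-regular and bipartite on 2^3 = 8 vertices with girth 4; it is the hypercube graph Q_3. The symmetry group of the 3-cube is the hyperoctahedral group B_3 = Z_2 ≀ S_3, of order 2^3·3! = 48.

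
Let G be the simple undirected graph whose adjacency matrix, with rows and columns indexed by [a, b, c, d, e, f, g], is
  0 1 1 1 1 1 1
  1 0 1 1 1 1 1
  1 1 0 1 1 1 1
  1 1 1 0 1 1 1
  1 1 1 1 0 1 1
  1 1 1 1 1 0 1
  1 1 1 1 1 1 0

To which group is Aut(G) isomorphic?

All 7 vertices are pairwise adjacent: G = K_7. Any permutation of the 7 vertices preserves K_7, so Aut(K_7) = S_7 of order 7! = 5040.

S_7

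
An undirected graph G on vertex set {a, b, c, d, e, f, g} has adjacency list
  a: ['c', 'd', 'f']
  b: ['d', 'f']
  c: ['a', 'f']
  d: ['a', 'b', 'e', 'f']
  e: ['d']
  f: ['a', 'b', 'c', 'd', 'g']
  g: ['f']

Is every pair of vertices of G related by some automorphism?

No

Vertex a is the only vertex of degree 3, so every automorphism fixes it; G is not vertex-transitive.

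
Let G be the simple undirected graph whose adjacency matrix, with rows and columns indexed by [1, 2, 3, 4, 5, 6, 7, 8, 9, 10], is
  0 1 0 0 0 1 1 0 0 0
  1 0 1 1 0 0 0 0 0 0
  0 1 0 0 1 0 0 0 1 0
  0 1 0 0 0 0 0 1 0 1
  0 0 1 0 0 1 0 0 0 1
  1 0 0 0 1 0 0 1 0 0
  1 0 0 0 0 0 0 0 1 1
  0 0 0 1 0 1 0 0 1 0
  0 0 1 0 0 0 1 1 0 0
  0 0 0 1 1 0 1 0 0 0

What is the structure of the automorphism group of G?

G is 3-regular on 10 vertices with no triangles and no 4-cycles (girth 5): this is the Petersen graph. It is a classical fact that the Petersen graph has automorphism group S_5 (order 120), arising from its description as the Kneser graph K(5,2).

S_5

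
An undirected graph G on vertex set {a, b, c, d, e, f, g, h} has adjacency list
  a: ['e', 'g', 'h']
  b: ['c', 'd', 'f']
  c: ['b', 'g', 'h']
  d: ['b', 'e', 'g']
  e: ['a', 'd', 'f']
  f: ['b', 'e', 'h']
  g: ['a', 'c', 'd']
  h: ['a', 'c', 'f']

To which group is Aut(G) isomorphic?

the hyperoctahedral group B_3

G is 3-regular and bipartite on 2^3 = 8 vertices with girth 4; it is the hypercube graph Q_3. Aut(Q_3) consists of the signed permutations of the 3 coordinate axes: 3! permutations times 2^3 sign flips, so |Aut| = 2^3·3! = 48.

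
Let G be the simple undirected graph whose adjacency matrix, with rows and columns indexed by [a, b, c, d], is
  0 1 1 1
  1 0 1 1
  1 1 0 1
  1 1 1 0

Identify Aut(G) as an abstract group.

Every vertex has degree 3, so G is the complete graph K_4. Any permutation of the 4 vertices preserves K_4, so Aut(K_4) = S_4 of order 4! = 24.

the symmetric group on 4 letters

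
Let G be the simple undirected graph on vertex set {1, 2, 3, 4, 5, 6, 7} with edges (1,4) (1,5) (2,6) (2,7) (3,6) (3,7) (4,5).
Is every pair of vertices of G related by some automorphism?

No

G has two connected components, {2, 3, 6, 7} and {1, 4, 5}; each is 2-regular, so G = C_4 ⊔ C_3. The orbit of 1 under Aut(G) is {1, 4, 5}, which does not contain 2, so G is not vertex-transitive.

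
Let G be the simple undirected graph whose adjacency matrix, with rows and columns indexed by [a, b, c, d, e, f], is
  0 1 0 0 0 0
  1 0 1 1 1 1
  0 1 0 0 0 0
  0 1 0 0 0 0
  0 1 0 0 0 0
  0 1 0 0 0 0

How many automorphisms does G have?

Vertex b has degree 5 and every other vertex has degree 1, so G is the star K_{1,5} with centre b. The 5 leaves are pairwise interchangeable while the centre is fixed, giving Aut(G) = S_5.

120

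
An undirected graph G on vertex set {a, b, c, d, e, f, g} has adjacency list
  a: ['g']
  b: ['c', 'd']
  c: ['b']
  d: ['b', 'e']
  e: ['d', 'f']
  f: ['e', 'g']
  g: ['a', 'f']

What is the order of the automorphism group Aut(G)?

The degree sequence is [1, 2, 1, 2, 2, 2, 2]; the two degree-1 vertices a and c are the ends of a path, so G = P_7. The only nontrivial automorphism of a path is the end-to-end reflection, so Aut(G) ≅ Z_2.

2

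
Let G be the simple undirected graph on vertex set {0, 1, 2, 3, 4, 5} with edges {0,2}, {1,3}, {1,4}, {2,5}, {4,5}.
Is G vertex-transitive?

Automorphisms preserve degree, but G has vertices of degree 1 and vertices of degree 2; no automorphism maps one to the other, so G is not vertex-transitive.

No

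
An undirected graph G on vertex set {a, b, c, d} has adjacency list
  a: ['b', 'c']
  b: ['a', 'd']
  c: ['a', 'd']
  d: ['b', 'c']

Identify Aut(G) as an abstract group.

the dihedral group of order 8

G is 2-regular and bipartite on 2^2 = 4 vertices with girth 4; it is the hypercube graph Q_2. Aut(Q_2) consists of the signed permutations of the 2 coordinate axes: 2! permutations times 2^2 sign flips, so |Aut| = 2^2·2! = 8.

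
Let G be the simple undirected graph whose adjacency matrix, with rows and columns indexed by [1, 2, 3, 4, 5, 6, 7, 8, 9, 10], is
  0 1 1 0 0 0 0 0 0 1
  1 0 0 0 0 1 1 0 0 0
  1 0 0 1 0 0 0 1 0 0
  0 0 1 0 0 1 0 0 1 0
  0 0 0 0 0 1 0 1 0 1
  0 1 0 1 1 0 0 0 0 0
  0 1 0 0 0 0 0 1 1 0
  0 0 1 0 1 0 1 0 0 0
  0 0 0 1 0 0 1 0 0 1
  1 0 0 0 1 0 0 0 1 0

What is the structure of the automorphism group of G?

G is 3-regular on 10 vertices with no triangles and no 4-cycles (girth 5): this is the Petersen graph. It is a classical fact that the Petersen graph has automorphism group S_5 (order 120), arising from its description as the Kneser graph K(5,2).

the symmetric group S_5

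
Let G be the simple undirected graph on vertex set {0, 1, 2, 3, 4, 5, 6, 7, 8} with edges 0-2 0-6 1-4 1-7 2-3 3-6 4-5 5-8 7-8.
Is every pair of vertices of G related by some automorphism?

No

G has two connected components, {1, 4, 5, 7, 8} and {0, 2, 3, 6}; each is 2-regular, so G = C_5 ⊔ C_4. The orbit of 0 under Aut(G) is {0, 2, 3, 6}, which does not contain 1, so G is not vertex-transitive.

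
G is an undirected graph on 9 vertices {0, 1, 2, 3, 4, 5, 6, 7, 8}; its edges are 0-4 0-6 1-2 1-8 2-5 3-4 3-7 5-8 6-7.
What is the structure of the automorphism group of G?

D_4 × D_5

G has two connected components, {0, 3, 4, 6, 7} and {1, 2, 5, 8}; each is 2-regular, so G = C_5 ⊔ C_4. The components are non-isomorphic (different sizes), so Aut(G) = Aut(C_4) × Aut(C_5) = D_4 × D_5 of order 8·10 = 80.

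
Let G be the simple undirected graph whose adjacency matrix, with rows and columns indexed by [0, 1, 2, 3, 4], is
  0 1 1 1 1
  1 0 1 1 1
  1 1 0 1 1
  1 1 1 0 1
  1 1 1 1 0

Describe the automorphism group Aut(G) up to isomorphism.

Every vertex has degree 4, so G is the complete graph K_5. Any permutation of the 5 vertices preserves K_5, so Aut(K_5) = S_5 of order 5! = 120.

S_5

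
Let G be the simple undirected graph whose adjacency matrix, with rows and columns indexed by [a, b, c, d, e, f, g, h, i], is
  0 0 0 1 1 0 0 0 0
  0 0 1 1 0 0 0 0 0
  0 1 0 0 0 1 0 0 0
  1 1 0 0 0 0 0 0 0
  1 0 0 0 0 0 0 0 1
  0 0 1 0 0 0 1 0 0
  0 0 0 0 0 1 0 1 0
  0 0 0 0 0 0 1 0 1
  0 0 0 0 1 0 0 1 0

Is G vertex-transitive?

Yes

Every vertex has degree 2 and the graph is connected, so G is the 9-cycle C_9. The automorphisms of the 9-cycle are exactly the symmetries of a regular 9-gon: the dihedral group D_9, |D_9| = 18. This group acts transitively on the 9 vertices.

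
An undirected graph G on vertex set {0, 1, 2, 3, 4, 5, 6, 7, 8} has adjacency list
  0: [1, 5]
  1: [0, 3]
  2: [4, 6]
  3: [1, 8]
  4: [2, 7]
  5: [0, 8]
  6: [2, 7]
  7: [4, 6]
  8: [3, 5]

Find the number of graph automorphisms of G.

80

G has two connected components, {0, 1, 3, 5, 8} and {2, 4, 6, 7}; each is 2-regular, so G = C_5 ⊔ C_4. No automorphism exchanges components of different sizes, hence Aut(G) is the direct product D_5 × D_4, order 80.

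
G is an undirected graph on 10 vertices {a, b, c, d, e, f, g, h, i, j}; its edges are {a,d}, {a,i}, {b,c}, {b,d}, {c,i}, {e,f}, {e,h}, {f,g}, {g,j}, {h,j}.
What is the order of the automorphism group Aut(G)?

200

G has two connected components, {e, f, g, h, j} and {a, b, c, d, i}; each is 2-regular, so G = C_5 ⊔ C_5. With two isomorphic components, Aut(G) = Aut(C_5) ≀ S_2 = (D_5 × D_5) ⋊ Z_2: permute each cycle by D_5, then optionally swap the two cycles. Order 2·(2·5)² = 200.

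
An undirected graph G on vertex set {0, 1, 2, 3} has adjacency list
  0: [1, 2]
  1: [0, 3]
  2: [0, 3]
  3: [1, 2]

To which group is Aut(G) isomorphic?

Every vertex has degree 2 and the graph is connected, so G is the 4-cycle C_4. C_4 has 4 rotations and 4 reflections, so Aut(C_4) ≅ D_4 of order 8.

the dihedral group of order 8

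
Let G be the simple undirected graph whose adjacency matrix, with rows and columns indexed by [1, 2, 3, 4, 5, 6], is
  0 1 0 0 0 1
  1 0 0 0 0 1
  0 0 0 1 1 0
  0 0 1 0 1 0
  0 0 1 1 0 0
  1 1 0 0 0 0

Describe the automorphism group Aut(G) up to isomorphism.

G has two connected components, {1, 2, 6} and {3, 4, 5}; each is 2-regular, so G = C_3 ⊔ C_3. With two isomorphic components, Aut(G) = Aut(C_3) ≀ S_2 = (D_3 × D_3) ⋊ Z_2: permute each cycle by D_3, then optionally swap the two cycles. Order 2·(2·3)² = 72.

(D_3 × D_3) ⋊ Z_2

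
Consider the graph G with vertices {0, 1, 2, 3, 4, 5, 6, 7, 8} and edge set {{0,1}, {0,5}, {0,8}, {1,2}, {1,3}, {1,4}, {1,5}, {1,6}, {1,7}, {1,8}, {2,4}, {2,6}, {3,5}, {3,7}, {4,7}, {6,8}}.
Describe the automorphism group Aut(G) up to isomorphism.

D_8

Vertex 1 is the unique vertex of degree 8; the remaining 8 vertices each have degree 3 and induce a cycle, so G is the wheel on 9 vertices with hub 1. Every automorphism fixes the hub and acts on the rim 8-cycle, so Aut(G) ≅ Aut(C_8) = D_8 of order 16.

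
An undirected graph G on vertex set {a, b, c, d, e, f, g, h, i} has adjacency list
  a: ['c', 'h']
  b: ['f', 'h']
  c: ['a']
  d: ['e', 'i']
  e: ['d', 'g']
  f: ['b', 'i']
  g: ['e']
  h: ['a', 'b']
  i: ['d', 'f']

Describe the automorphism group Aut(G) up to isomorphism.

The degree sequence is [2, 2, 1, 2, 2, 2, 1, 2, 2]; the two degree-1 vertices c and g are the ends of a path, so G = P_9. A path has exactly one nontrivial symmetry — reversal — giving Aut(G) of order 2.

C_2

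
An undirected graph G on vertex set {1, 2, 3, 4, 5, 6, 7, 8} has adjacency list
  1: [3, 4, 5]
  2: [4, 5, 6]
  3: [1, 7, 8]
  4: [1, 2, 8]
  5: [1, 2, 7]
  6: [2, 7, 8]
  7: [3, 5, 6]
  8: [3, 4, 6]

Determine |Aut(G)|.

G is 3-regular and bipartite on 2^3 = 8 vertices with girth 4; it is the hypercube graph Q_3. The symmetry group of the 3-cube is the hyperoctahedral group B_3 = Z_2 ≀ S_3, of order 2^3·3! = 48.

48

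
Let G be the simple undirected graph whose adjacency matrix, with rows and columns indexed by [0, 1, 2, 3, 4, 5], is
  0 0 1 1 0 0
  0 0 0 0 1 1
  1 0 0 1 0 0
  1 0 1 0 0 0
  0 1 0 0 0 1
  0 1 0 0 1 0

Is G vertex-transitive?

Yes

G has two connected components, {0, 2, 3} and {1, 4, 5}; each is 2-regular, so G = C_3 ⊔ C_3. Aut of a disjoint union of two copies of C_3 is the wreath product D_3 ≀ Z_2, of order 2·6² = 72. This group acts transitively on the 6 vertices.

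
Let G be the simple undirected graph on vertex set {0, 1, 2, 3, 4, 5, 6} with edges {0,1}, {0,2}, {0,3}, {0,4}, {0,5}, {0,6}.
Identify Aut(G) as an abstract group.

Vertex 0 has degree 6 and every other vertex has degree 1, so G is the star K_{1,6} with centre 0. Any automorphism fixes the centre and permutes the 6 leaves freely, so Aut(G) ≅ S_6 of order 6! = 720.

the symmetric group on 6 letters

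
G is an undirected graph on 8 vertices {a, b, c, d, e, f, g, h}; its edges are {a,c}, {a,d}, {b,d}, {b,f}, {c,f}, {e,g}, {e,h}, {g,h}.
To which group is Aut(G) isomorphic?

D_5 × D_3

G has two connected components, {a, b, c, d, f} and {e, g, h}; each is 2-regular, so G = C_5 ⊔ C_3. No automorphism exchanges components of different sizes, hence Aut(G) is the direct product D_5 × D_3, order 60.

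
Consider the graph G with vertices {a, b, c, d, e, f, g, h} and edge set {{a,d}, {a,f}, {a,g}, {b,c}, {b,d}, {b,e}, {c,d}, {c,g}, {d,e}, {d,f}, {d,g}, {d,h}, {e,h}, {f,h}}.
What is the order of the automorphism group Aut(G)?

14

Vertex d is the unique vertex of degree 7; the remaining 7 vertices each have degree 3 and induce a cycle, so G is the wheel on 8 vertices with hub d. Every automorphism fixes the hub and acts on the rim 7-cycle, so Aut(G) ≅ Aut(C_7) = D_7 of order 14.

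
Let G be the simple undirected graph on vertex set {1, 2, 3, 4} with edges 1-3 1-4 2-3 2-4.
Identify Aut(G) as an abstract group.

the dihedral group of order 8

G is 2-regular and connected on 4 vertices, i.e. the cycle C_4. C_4 has 4 rotations and 4 reflections, so Aut(C_4) ≅ D_4 of order 8.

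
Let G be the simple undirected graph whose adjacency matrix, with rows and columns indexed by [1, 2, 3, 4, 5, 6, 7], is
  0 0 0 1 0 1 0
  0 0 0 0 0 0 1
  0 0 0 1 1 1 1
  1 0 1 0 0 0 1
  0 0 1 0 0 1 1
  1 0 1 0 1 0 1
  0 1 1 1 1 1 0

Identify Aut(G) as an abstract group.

Degrees alone do not determine every vertex (e.g. 3 and 6 both have degree 4), but their neighbour-degree multisets differ: N(3) has degrees [3, 3, 4, 5] while N(6) has degrees [2, 3, 4, 5]. Repeating this refinement separates all vertices, so the only automorphism is the identity.

the trivial group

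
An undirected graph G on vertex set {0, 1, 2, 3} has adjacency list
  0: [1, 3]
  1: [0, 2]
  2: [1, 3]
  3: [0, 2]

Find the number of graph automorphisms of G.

G is 2-regular and bipartite on 2^2 = 4 vertices with girth 4; it is the hypercube graph Q_2. The symmetry group of the 2-cube is the hyperoctahedral group B_2 = Z_2 ≀ S_2, of order 2^2·2! = 8.

8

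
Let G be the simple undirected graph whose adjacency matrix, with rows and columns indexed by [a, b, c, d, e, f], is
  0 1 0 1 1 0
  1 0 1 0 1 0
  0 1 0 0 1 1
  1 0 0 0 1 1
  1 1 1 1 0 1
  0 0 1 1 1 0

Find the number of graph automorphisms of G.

10

Vertex e is the unique vertex of degree 5; the remaining 5 vertices each have degree 3 and induce a cycle, so G is the wheel on 6 vertices with hub e. Every automorphism fixes the hub and acts on the rim 5-cycle, so Aut(G) ≅ Aut(C_5) = D_5 of order 10.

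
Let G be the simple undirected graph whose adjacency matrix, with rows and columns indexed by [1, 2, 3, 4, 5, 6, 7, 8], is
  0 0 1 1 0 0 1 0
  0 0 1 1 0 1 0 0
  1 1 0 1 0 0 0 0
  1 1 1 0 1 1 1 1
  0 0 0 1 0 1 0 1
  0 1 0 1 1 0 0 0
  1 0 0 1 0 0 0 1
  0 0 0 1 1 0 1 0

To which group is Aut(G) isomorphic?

Vertex 4 is the unique vertex of degree 7; the remaining 7 vertices each have degree 3 and induce a cycle, so G is the wheel on 8 vertices with hub 4. Every automorphism fixes the hub and acts on the rim 7-cycle, so Aut(G) ≅ Aut(C_7) = D_7 of order 14.

the dihedral group of order 14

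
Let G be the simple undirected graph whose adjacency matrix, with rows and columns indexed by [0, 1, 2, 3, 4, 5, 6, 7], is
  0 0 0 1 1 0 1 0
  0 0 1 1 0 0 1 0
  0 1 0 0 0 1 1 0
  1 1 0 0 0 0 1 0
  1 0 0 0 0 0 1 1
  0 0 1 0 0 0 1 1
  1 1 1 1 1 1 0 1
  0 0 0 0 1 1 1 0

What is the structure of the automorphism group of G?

the dihedral group of order 14

Vertex 6 is the unique vertex of degree 7; the remaining 7 vertices each have degree 3 and induce a cycle, so G is the wheel on 8 vertices with hub 6. Every automorphism fixes the hub and acts on the rim 7-cycle, so Aut(G) ≅ Aut(C_7) = D_7 of order 14.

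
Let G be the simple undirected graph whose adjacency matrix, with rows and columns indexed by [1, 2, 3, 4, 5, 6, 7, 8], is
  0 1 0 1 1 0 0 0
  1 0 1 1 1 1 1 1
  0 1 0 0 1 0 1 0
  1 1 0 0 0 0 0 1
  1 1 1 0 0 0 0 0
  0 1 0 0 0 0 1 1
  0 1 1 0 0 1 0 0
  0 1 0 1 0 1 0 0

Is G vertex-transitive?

Vertex 2 is the only vertex of degree 7, so every automorphism fixes it; G is not vertex-transitive.

No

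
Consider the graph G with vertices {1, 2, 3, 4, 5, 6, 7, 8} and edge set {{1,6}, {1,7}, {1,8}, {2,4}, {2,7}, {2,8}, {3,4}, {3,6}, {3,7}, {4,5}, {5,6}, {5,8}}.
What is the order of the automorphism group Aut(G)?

G is 3-regular and bipartite on 2^3 = 8 vertices with girth 4; it is the hypercube graph Q_3. The symmetry group of the 3-cube is the hyperoctahedral group B_3 = Z_2 ≀ S_3, of order 2^3·3! = 48.

48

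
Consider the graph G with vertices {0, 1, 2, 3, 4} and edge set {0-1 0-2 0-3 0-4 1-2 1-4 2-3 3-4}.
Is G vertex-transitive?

No

Vertex 0 is the only vertex of degree 4, so every automorphism fixes it; G is not vertex-transitive.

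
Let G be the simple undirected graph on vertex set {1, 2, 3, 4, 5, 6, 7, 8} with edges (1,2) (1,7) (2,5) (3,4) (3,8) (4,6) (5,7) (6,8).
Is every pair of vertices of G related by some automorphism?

G has two connected components, {1, 2, 5, 7} and {3, 4, 6, 8}; each is 2-regular, so G = C_4 ⊔ C_4. Aut of a disjoint union of two copies of C_4 is the wreath product D_4 ≀ Z_2, of order 2·8² = 128. Under this action every vertex can be carried to every other, so G is vertex-transitive.

Yes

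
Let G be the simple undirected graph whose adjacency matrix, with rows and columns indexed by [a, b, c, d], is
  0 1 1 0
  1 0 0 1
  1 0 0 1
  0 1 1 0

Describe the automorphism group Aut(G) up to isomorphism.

G is 2-regular and bipartite on 2^2 = 4 vertices with girth 4; it is the hypercube graph Q_2. The symmetry group of the 2-cube is the hyperoctahedral group B_2 = Z_2 ≀ S_2, of order 2^2·2! = 8.

Z_2^2 ⋊ S_2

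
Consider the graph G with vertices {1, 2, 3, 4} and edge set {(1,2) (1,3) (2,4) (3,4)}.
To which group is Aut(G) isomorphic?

G is 2-regular and connected on 4 vertices, i.e. the cycle C_4. The automorphisms of the 4-cycle are exactly the symmetries of a regular 4-gon: the dihedral group D_4, |D_4| = 8.

the dihedral group of order 8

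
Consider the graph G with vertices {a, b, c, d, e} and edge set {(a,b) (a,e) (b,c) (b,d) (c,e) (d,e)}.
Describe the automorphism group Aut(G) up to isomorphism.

The vertices split by degree into {b, e} (degree 3) and {a, c, d} (degree 2); every edge runs between the two parts, so G is the complete bipartite graph K_{2,3}. The parts have unequal sizes, so no automorphism swaps them; each part is permuted independently, giving S_2 × S_3 of order 2!·3! = 12.

S_2 × S_3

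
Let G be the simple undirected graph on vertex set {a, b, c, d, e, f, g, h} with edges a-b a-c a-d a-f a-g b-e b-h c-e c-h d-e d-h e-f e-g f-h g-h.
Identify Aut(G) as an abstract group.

The vertices split by degree into {a, e, h} (degree 5) and {b, c, d, f, g} (degree 3); every edge runs between the two parts, so G is the complete bipartite graph K_{3,5}. The parts have unequal sizes, so no automorphism swaps them; each part is permuted independently, giving S_5 × S_3 of order 5!·3! = 720.

S_5 × S_3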